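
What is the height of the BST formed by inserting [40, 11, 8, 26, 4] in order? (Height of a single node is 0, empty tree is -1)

Insertion order: [40, 11, 8, 26, 4]
Tree (level-order array): [40, 11, None, 8, 26, 4]
Compute height bottom-up (empty subtree = -1):
  height(4) = 1 + max(-1, -1) = 0
  height(8) = 1 + max(0, -1) = 1
  height(26) = 1 + max(-1, -1) = 0
  height(11) = 1 + max(1, 0) = 2
  height(40) = 1 + max(2, -1) = 3
Height = 3


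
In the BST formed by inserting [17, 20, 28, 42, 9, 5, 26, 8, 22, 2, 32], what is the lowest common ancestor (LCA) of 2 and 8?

Tree insertion order: [17, 20, 28, 42, 9, 5, 26, 8, 22, 2, 32]
Tree (level-order array): [17, 9, 20, 5, None, None, 28, 2, 8, 26, 42, None, None, None, None, 22, None, 32]
In a BST, the LCA of p=2, q=8 is the first node v on the
root-to-leaf path with p <= v <= q (go left if both < v, right if both > v).
Walk from root:
  at 17: both 2 and 8 < 17, go left
  at 9: both 2 and 8 < 9, go left
  at 5: 2 <= 5 <= 8, this is the LCA
LCA = 5


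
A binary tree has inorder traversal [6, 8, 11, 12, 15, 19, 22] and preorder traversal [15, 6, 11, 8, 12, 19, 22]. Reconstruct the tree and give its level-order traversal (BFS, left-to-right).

Inorder:  [6, 8, 11, 12, 15, 19, 22]
Preorder: [15, 6, 11, 8, 12, 19, 22]
Algorithm: preorder visits root first, so consume preorder in order;
for each root, split the current inorder slice at that value into
left-subtree inorder and right-subtree inorder, then recurse.
Recursive splits:
  root=15; inorder splits into left=[6, 8, 11, 12], right=[19, 22]
  root=6; inorder splits into left=[], right=[8, 11, 12]
  root=11; inorder splits into left=[8], right=[12]
  root=8; inorder splits into left=[], right=[]
  root=12; inorder splits into left=[], right=[]
  root=19; inorder splits into left=[], right=[22]
  root=22; inorder splits into left=[], right=[]
Reconstructed level-order: [15, 6, 19, 11, 22, 8, 12]


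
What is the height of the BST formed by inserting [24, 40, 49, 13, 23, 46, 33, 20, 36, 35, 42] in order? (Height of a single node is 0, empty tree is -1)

Insertion order: [24, 40, 49, 13, 23, 46, 33, 20, 36, 35, 42]
Tree (level-order array): [24, 13, 40, None, 23, 33, 49, 20, None, None, 36, 46, None, None, None, 35, None, 42]
Compute height bottom-up (empty subtree = -1):
  height(20) = 1 + max(-1, -1) = 0
  height(23) = 1 + max(0, -1) = 1
  height(13) = 1 + max(-1, 1) = 2
  height(35) = 1 + max(-1, -1) = 0
  height(36) = 1 + max(0, -1) = 1
  height(33) = 1 + max(-1, 1) = 2
  height(42) = 1 + max(-1, -1) = 0
  height(46) = 1 + max(0, -1) = 1
  height(49) = 1 + max(1, -1) = 2
  height(40) = 1 + max(2, 2) = 3
  height(24) = 1 + max(2, 3) = 4
Height = 4


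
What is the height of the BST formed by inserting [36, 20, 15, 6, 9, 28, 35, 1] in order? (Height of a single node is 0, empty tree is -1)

Insertion order: [36, 20, 15, 6, 9, 28, 35, 1]
Tree (level-order array): [36, 20, None, 15, 28, 6, None, None, 35, 1, 9]
Compute height bottom-up (empty subtree = -1):
  height(1) = 1 + max(-1, -1) = 0
  height(9) = 1 + max(-1, -1) = 0
  height(6) = 1 + max(0, 0) = 1
  height(15) = 1 + max(1, -1) = 2
  height(35) = 1 + max(-1, -1) = 0
  height(28) = 1 + max(-1, 0) = 1
  height(20) = 1 + max(2, 1) = 3
  height(36) = 1 + max(3, -1) = 4
Height = 4


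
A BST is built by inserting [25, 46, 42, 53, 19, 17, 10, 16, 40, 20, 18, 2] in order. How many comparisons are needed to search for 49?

Search path for 49: 25 -> 46 -> 53
Found: False
Comparisons: 3


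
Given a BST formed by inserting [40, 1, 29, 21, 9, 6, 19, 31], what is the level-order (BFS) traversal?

Tree insertion order: [40, 1, 29, 21, 9, 6, 19, 31]
Tree (level-order array): [40, 1, None, None, 29, 21, 31, 9, None, None, None, 6, 19]
BFS from the root, enqueuing left then right child of each popped node:
  queue [40] -> pop 40, enqueue [1], visited so far: [40]
  queue [1] -> pop 1, enqueue [29], visited so far: [40, 1]
  queue [29] -> pop 29, enqueue [21, 31], visited so far: [40, 1, 29]
  queue [21, 31] -> pop 21, enqueue [9], visited so far: [40, 1, 29, 21]
  queue [31, 9] -> pop 31, enqueue [none], visited so far: [40, 1, 29, 21, 31]
  queue [9] -> pop 9, enqueue [6, 19], visited so far: [40, 1, 29, 21, 31, 9]
  queue [6, 19] -> pop 6, enqueue [none], visited so far: [40, 1, 29, 21, 31, 9, 6]
  queue [19] -> pop 19, enqueue [none], visited so far: [40, 1, 29, 21, 31, 9, 6, 19]
Result: [40, 1, 29, 21, 31, 9, 6, 19]


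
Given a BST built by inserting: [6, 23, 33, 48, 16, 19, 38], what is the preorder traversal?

Tree insertion order: [6, 23, 33, 48, 16, 19, 38]
Tree (level-order array): [6, None, 23, 16, 33, None, 19, None, 48, None, None, 38]
Preorder traversal: [6, 23, 16, 19, 33, 48, 38]


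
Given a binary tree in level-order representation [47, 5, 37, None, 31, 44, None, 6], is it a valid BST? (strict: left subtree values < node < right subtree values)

Level-order array: [47, 5, 37, None, 31, 44, None, 6]
Validate using subtree bounds (lo, hi): at each node, require lo < value < hi,
then recurse left with hi=value and right with lo=value.
Preorder trace (stopping at first violation):
  at node 47 with bounds (-inf, +inf): OK
  at node 5 with bounds (-inf, 47): OK
  at node 31 with bounds (5, 47): OK
  at node 6 with bounds (5, 31): OK
  at node 37 with bounds (47, +inf): VIOLATION
Node 37 violates its bound: not (47 < 37 < +inf).
Result: Not a valid BST


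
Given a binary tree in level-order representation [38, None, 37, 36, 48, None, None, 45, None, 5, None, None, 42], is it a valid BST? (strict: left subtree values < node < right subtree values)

Level-order array: [38, None, 37, 36, 48, None, None, 45, None, 5, None, None, 42]
Validate using subtree bounds (lo, hi): at each node, require lo < value < hi,
then recurse left with hi=value and right with lo=value.
Preorder trace (stopping at first violation):
  at node 38 with bounds (-inf, +inf): OK
  at node 37 with bounds (38, +inf): VIOLATION
Node 37 violates its bound: not (38 < 37 < +inf).
Result: Not a valid BST


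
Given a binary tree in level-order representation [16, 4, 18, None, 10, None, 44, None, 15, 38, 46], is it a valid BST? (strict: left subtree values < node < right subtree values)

Level-order array: [16, 4, 18, None, 10, None, 44, None, 15, 38, 46]
Validate using subtree bounds (lo, hi): at each node, require lo < value < hi,
then recurse left with hi=value and right with lo=value.
Preorder trace (stopping at first violation):
  at node 16 with bounds (-inf, +inf): OK
  at node 4 with bounds (-inf, 16): OK
  at node 10 with bounds (4, 16): OK
  at node 15 with bounds (10, 16): OK
  at node 18 with bounds (16, +inf): OK
  at node 44 with bounds (18, +inf): OK
  at node 38 with bounds (18, 44): OK
  at node 46 with bounds (44, +inf): OK
No violation found at any node.
Result: Valid BST


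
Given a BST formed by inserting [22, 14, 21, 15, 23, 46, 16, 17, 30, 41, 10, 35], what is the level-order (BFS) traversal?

Tree insertion order: [22, 14, 21, 15, 23, 46, 16, 17, 30, 41, 10, 35]
Tree (level-order array): [22, 14, 23, 10, 21, None, 46, None, None, 15, None, 30, None, None, 16, None, 41, None, 17, 35]
BFS from the root, enqueuing left then right child of each popped node:
  queue [22] -> pop 22, enqueue [14, 23], visited so far: [22]
  queue [14, 23] -> pop 14, enqueue [10, 21], visited so far: [22, 14]
  queue [23, 10, 21] -> pop 23, enqueue [46], visited so far: [22, 14, 23]
  queue [10, 21, 46] -> pop 10, enqueue [none], visited so far: [22, 14, 23, 10]
  queue [21, 46] -> pop 21, enqueue [15], visited so far: [22, 14, 23, 10, 21]
  queue [46, 15] -> pop 46, enqueue [30], visited so far: [22, 14, 23, 10, 21, 46]
  queue [15, 30] -> pop 15, enqueue [16], visited so far: [22, 14, 23, 10, 21, 46, 15]
  queue [30, 16] -> pop 30, enqueue [41], visited so far: [22, 14, 23, 10, 21, 46, 15, 30]
  queue [16, 41] -> pop 16, enqueue [17], visited so far: [22, 14, 23, 10, 21, 46, 15, 30, 16]
  queue [41, 17] -> pop 41, enqueue [35], visited so far: [22, 14, 23, 10, 21, 46, 15, 30, 16, 41]
  queue [17, 35] -> pop 17, enqueue [none], visited so far: [22, 14, 23, 10, 21, 46, 15, 30, 16, 41, 17]
  queue [35] -> pop 35, enqueue [none], visited so far: [22, 14, 23, 10, 21, 46, 15, 30, 16, 41, 17, 35]
Result: [22, 14, 23, 10, 21, 46, 15, 30, 16, 41, 17, 35]


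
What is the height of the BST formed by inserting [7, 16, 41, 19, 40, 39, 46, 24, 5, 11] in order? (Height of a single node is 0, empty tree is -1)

Insertion order: [7, 16, 41, 19, 40, 39, 46, 24, 5, 11]
Tree (level-order array): [7, 5, 16, None, None, 11, 41, None, None, 19, 46, None, 40, None, None, 39, None, 24]
Compute height bottom-up (empty subtree = -1):
  height(5) = 1 + max(-1, -1) = 0
  height(11) = 1 + max(-1, -1) = 0
  height(24) = 1 + max(-1, -1) = 0
  height(39) = 1 + max(0, -1) = 1
  height(40) = 1 + max(1, -1) = 2
  height(19) = 1 + max(-1, 2) = 3
  height(46) = 1 + max(-1, -1) = 0
  height(41) = 1 + max(3, 0) = 4
  height(16) = 1 + max(0, 4) = 5
  height(7) = 1 + max(0, 5) = 6
Height = 6


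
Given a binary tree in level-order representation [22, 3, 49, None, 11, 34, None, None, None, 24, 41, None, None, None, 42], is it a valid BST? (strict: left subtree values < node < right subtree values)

Level-order array: [22, 3, 49, None, 11, 34, None, None, None, 24, 41, None, None, None, 42]
Validate using subtree bounds (lo, hi): at each node, require lo < value < hi,
then recurse left with hi=value and right with lo=value.
Preorder trace (stopping at first violation):
  at node 22 with bounds (-inf, +inf): OK
  at node 3 with bounds (-inf, 22): OK
  at node 11 with bounds (3, 22): OK
  at node 49 with bounds (22, +inf): OK
  at node 34 with bounds (22, 49): OK
  at node 24 with bounds (22, 34): OK
  at node 41 with bounds (34, 49): OK
  at node 42 with bounds (41, 49): OK
No violation found at any node.
Result: Valid BST


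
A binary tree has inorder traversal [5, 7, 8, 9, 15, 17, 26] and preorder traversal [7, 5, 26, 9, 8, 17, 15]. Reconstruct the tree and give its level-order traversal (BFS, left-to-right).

Inorder:  [5, 7, 8, 9, 15, 17, 26]
Preorder: [7, 5, 26, 9, 8, 17, 15]
Algorithm: preorder visits root first, so consume preorder in order;
for each root, split the current inorder slice at that value into
left-subtree inorder and right-subtree inorder, then recurse.
Recursive splits:
  root=7; inorder splits into left=[5], right=[8, 9, 15, 17, 26]
  root=5; inorder splits into left=[], right=[]
  root=26; inorder splits into left=[8, 9, 15, 17], right=[]
  root=9; inorder splits into left=[8], right=[15, 17]
  root=8; inorder splits into left=[], right=[]
  root=17; inorder splits into left=[15], right=[]
  root=15; inorder splits into left=[], right=[]
Reconstructed level-order: [7, 5, 26, 9, 8, 17, 15]


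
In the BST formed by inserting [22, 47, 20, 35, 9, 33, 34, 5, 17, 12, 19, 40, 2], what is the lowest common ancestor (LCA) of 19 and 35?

Tree insertion order: [22, 47, 20, 35, 9, 33, 34, 5, 17, 12, 19, 40, 2]
Tree (level-order array): [22, 20, 47, 9, None, 35, None, 5, 17, 33, 40, 2, None, 12, 19, None, 34]
In a BST, the LCA of p=19, q=35 is the first node v on the
root-to-leaf path with p <= v <= q (go left if both < v, right if both > v).
Walk from root:
  at 22: 19 <= 22 <= 35, this is the LCA
LCA = 22


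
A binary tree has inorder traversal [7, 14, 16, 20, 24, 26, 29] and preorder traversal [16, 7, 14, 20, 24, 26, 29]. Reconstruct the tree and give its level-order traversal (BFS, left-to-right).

Inorder:  [7, 14, 16, 20, 24, 26, 29]
Preorder: [16, 7, 14, 20, 24, 26, 29]
Algorithm: preorder visits root first, so consume preorder in order;
for each root, split the current inorder slice at that value into
left-subtree inorder and right-subtree inorder, then recurse.
Recursive splits:
  root=16; inorder splits into left=[7, 14], right=[20, 24, 26, 29]
  root=7; inorder splits into left=[], right=[14]
  root=14; inorder splits into left=[], right=[]
  root=20; inorder splits into left=[], right=[24, 26, 29]
  root=24; inorder splits into left=[], right=[26, 29]
  root=26; inorder splits into left=[], right=[29]
  root=29; inorder splits into left=[], right=[]
Reconstructed level-order: [16, 7, 20, 14, 24, 26, 29]


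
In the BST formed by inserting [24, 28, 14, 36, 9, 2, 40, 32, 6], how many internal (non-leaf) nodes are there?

Tree built from: [24, 28, 14, 36, 9, 2, 40, 32, 6]
Tree (level-order array): [24, 14, 28, 9, None, None, 36, 2, None, 32, 40, None, 6]
Rule: An internal node has at least one child.
Per-node child counts:
  node 24: 2 child(ren)
  node 14: 1 child(ren)
  node 9: 1 child(ren)
  node 2: 1 child(ren)
  node 6: 0 child(ren)
  node 28: 1 child(ren)
  node 36: 2 child(ren)
  node 32: 0 child(ren)
  node 40: 0 child(ren)
Matching nodes: [24, 14, 9, 2, 28, 36]
Count of internal (non-leaf) nodes: 6


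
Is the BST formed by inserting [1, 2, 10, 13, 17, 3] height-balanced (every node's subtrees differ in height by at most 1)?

Tree (level-order array): [1, None, 2, None, 10, 3, 13, None, None, None, 17]
Definition: a tree is height-balanced if, at every node, |h(left) - h(right)| <= 1 (empty subtree has height -1).
Bottom-up per-node check:
  node 3: h_left=-1, h_right=-1, diff=0 [OK], height=0
  node 17: h_left=-1, h_right=-1, diff=0 [OK], height=0
  node 13: h_left=-1, h_right=0, diff=1 [OK], height=1
  node 10: h_left=0, h_right=1, diff=1 [OK], height=2
  node 2: h_left=-1, h_right=2, diff=3 [FAIL (|-1-2|=3 > 1)], height=3
  node 1: h_left=-1, h_right=3, diff=4 [FAIL (|-1-3|=4 > 1)], height=4
Node 2 violates the condition: |-1 - 2| = 3 > 1.
Result: Not balanced


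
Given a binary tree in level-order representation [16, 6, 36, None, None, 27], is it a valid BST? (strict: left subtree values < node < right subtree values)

Level-order array: [16, 6, 36, None, None, 27]
Validate using subtree bounds (lo, hi): at each node, require lo < value < hi,
then recurse left with hi=value and right with lo=value.
Preorder trace (stopping at first violation):
  at node 16 with bounds (-inf, +inf): OK
  at node 6 with bounds (-inf, 16): OK
  at node 36 with bounds (16, +inf): OK
  at node 27 with bounds (16, 36): OK
No violation found at any node.
Result: Valid BST


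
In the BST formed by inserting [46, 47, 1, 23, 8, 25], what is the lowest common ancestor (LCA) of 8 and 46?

Tree insertion order: [46, 47, 1, 23, 8, 25]
Tree (level-order array): [46, 1, 47, None, 23, None, None, 8, 25]
In a BST, the LCA of p=8, q=46 is the first node v on the
root-to-leaf path with p <= v <= q (go left if both < v, right if both > v).
Walk from root:
  at 46: 8 <= 46 <= 46, this is the LCA
LCA = 46


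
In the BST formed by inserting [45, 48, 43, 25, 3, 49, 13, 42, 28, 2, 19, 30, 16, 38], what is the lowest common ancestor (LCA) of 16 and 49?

Tree insertion order: [45, 48, 43, 25, 3, 49, 13, 42, 28, 2, 19, 30, 16, 38]
Tree (level-order array): [45, 43, 48, 25, None, None, 49, 3, 42, None, None, 2, 13, 28, None, None, None, None, 19, None, 30, 16, None, None, 38]
In a BST, the LCA of p=16, q=49 is the first node v on the
root-to-leaf path with p <= v <= q (go left if both < v, right if both > v).
Walk from root:
  at 45: 16 <= 45 <= 49, this is the LCA
LCA = 45


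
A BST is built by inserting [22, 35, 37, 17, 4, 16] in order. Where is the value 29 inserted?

Starting tree (level order): [22, 17, 35, 4, None, None, 37, None, 16]
Insertion path: 22 -> 35
Result: insert 29 as left child of 35
Final tree (level order): [22, 17, 35, 4, None, 29, 37, None, 16]


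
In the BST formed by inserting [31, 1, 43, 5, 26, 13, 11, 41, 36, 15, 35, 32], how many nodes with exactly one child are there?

Tree built from: [31, 1, 43, 5, 26, 13, 11, 41, 36, 15, 35, 32]
Tree (level-order array): [31, 1, 43, None, 5, 41, None, None, 26, 36, None, 13, None, 35, None, 11, 15, 32]
Rule: These are nodes with exactly 1 non-null child.
Per-node child counts:
  node 31: 2 child(ren)
  node 1: 1 child(ren)
  node 5: 1 child(ren)
  node 26: 1 child(ren)
  node 13: 2 child(ren)
  node 11: 0 child(ren)
  node 15: 0 child(ren)
  node 43: 1 child(ren)
  node 41: 1 child(ren)
  node 36: 1 child(ren)
  node 35: 1 child(ren)
  node 32: 0 child(ren)
Matching nodes: [1, 5, 26, 43, 41, 36, 35]
Count of nodes with exactly one child: 7


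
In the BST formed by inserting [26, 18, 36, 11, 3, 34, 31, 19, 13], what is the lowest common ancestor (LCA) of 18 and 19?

Tree insertion order: [26, 18, 36, 11, 3, 34, 31, 19, 13]
Tree (level-order array): [26, 18, 36, 11, 19, 34, None, 3, 13, None, None, 31]
In a BST, the LCA of p=18, q=19 is the first node v on the
root-to-leaf path with p <= v <= q (go left if both < v, right if both > v).
Walk from root:
  at 26: both 18 and 19 < 26, go left
  at 18: 18 <= 18 <= 19, this is the LCA
LCA = 18


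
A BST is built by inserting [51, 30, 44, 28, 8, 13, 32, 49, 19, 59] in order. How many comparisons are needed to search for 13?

Search path for 13: 51 -> 30 -> 28 -> 8 -> 13
Found: True
Comparisons: 5


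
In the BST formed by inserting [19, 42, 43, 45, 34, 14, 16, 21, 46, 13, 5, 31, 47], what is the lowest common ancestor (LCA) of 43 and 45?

Tree insertion order: [19, 42, 43, 45, 34, 14, 16, 21, 46, 13, 5, 31, 47]
Tree (level-order array): [19, 14, 42, 13, 16, 34, 43, 5, None, None, None, 21, None, None, 45, None, None, None, 31, None, 46, None, None, None, 47]
In a BST, the LCA of p=43, q=45 is the first node v on the
root-to-leaf path with p <= v <= q (go left if both < v, right if both > v).
Walk from root:
  at 19: both 43 and 45 > 19, go right
  at 42: both 43 and 45 > 42, go right
  at 43: 43 <= 43 <= 45, this is the LCA
LCA = 43


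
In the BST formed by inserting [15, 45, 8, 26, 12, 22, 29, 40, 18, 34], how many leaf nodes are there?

Tree built from: [15, 45, 8, 26, 12, 22, 29, 40, 18, 34]
Tree (level-order array): [15, 8, 45, None, 12, 26, None, None, None, 22, 29, 18, None, None, 40, None, None, 34]
Rule: A leaf has 0 children.
Per-node child counts:
  node 15: 2 child(ren)
  node 8: 1 child(ren)
  node 12: 0 child(ren)
  node 45: 1 child(ren)
  node 26: 2 child(ren)
  node 22: 1 child(ren)
  node 18: 0 child(ren)
  node 29: 1 child(ren)
  node 40: 1 child(ren)
  node 34: 0 child(ren)
Matching nodes: [12, 18, 34]
Count of leaf nodes: 3


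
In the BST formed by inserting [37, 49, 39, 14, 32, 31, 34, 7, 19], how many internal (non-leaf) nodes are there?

Tree built from: [37, 49, 39, 14, 32, 31, 34, 7, 19]
Tree (level-order array): [37, 14, 49, 7, 32, 39, None, None, None, 31, 34, None, None, 19]
Rule: An internal node has at least one child.
Per-node child counts:
  node 37: 2 child(ren)
  node 14: 2 child(ren)
  node 7: 0 child(ren)
  node 32: 2 child(ren)
  node 31: 1 child(ren)
  node 19: 0 child(ren)
  node 34: 0 child(ren)
  node 49: 1 child(ren)
  node 39: 0 child(ren)
Matching nodes: [37, 14, 32, 31, 49]
Count of internal (non-leaf) nodes: 5


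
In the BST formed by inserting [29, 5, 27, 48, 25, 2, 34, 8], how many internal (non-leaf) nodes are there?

Tree built from: [29, 5, 27, 48, 25, 2, 34, 8]
Tree (level-order array): [29, 5, 48, 2, 27, 34, None, None, None, 25, None, None, None, 8]
Rule: An internal node has at least one child.
Per-node child counts:
  node 29: 2 child(ren)
  node 5: 2 child(ren)
  node 2: 0 child(ren)
  node 27: 1 child(ren)
  node 25: 1 child(ren)
  node 8: 0 child(ren)
  node 48: 1 child(ren)
  node 34: 0 child(ren)
Matching nodes: [29, 5, 27, 25, 48]
Count of internal (non-leaf) nodes: 5


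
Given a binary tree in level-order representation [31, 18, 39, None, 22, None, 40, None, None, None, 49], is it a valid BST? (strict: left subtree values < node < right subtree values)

Level-order array: [31, 18, 39, None, 22, None, 40, None, None, None, 49]
Validate using subtree bounds (lo, hi): at each node, require lo < value < hi,
then recurse left with hi=value and right with lo=value.
Preorder trace (stopping at first violation):
  at node 31 with bounds (-inf, +inf): OK
  at node 18 with bounds (-inf, 31): OK
  at node 22 with bounds (18, 31): OK
  at node 39 with bounds (31, +inf): OK
  at node 40 with bounds (39, +inf): OK
  at node 49 with bounds (40, +inf): OK
No violation found at any node.
Result: Valid BST


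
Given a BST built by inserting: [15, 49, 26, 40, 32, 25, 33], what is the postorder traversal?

Tree insertion order: [15, 49, 26, 40, 32, 25, 33]
Tree (level-order array): [15, None, 49, 26, None, 25, 40, None, None, 32, None, None, 33]
Postorder traversal: [25, 33, 32, 40, 26, 49, 15]


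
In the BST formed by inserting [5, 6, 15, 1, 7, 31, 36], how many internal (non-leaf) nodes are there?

Tree built from: [5, 6, 15, 1, 7, 31, 36]
Tree (level-order array): [5, 1, 6, None, None, None, 15, 7, 31, None, None, None, 36]
Rule: An internal node has at least one child.
Per-node child counts:
  node 5: 2 child(ren)
  node 1: 0 child(ren)
  node 6: 1 child(ren)
  node 15: 2 child(ren)
  node 7: 0 child(ren)
  node 31: 1 child(ren)
  node 36: 0 child(ren)
Matching nodes: [5, 6, 15, 31]
Count of internal (non-leaf) nodes: 4


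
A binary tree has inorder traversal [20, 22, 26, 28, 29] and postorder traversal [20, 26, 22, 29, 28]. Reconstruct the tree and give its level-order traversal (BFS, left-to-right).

Inorder:   [20, 22, 26, 28, 29]
Postorder: [20, 26, 22, 29, 28]
Algorithm: postorder visits root last, so walk postorder right-to-left;
each value is the root of the current inorder slice — split it at that
value, recurse on the right subtree first, then the left.
Recursive splits:
  root=28; inorder splits into left=[20, 22, 26], right=[29]
  root=29; inorder splits into left=[], right=[]
  root=22; inorder splits into left=[20], right=[26]
  root=26; inorder splits into left=[], right=[]
  root=20; inorder splits into left=[], right=[]
Reconstructed level-order: [28, 22, 29, 20, 26]


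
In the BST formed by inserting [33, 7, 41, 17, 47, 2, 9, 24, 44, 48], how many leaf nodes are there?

Tree built from: [33, 7, 41, 17, 47, 2, 9, 24, 44, 48]
Tree (level-order array): [33, 7, 41, 2, 17, None, 47, None, None, 9, 24, 44, 48]
Rule: A leaf has 0 children.
Per-node child counts:
  node 33: 2 child(ren)
  node 7: 2 child(ren)
  node 2: 0 child(ren)
  node 17: 2 child(ren)
  node 9: 0 child(ren)
  node 24: 0 child(ren)
  node 41: 1 child(ren)
  node 47: 2 child(ren)
  node 44: 0 child(ren)
  node 48: 0 child(ren)
Matching nodes: [2, 9, 24, 44, 48]
Count of leaf nodes: 5


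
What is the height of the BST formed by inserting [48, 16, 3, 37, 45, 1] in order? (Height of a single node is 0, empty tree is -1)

Insertion order: [48, 16, 3, 37, 45, 1]
Tree (level-order array): [48, 16, None, 3, 37, 1, None, None, 45]
Compute height bottom-up (empty subtree = -1):
  height(1) = 1 + max(-1, -1) = 0
  height(3) = 1 + max(0, -1) = 1
  height(45) = 1 + max(-1, -1) = 0
  height(37) = 1 + max(-1, 0) = 1
  height(16) = 1 + max(1, 1) = 2
  height(48) = 1 + max(2, -1) = 3
Height = 3


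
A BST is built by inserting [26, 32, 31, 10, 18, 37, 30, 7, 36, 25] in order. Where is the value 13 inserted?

Starting tree (level order): [26, 10, 32, 7, 18, 31, 37, None, None, None, 25, 30, None, 36]
Insertion path: 26 -> 10 -> 18
Result: insert 13 as left child of 18
Final tree (level order): [26, 10, 32, 7, 18, 31, 37, None, None, 13, 25, 30, None, 36]


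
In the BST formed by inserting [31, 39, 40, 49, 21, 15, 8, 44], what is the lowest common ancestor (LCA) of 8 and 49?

Tree insertion order: [31, 39, 40, 49, 21, 15, 8, 44]
Tree (level-order array): [31, 21, 39, 15, None, None, 40, 8, None, None, 49, None, None, 44]
In a BST, the LCA of p=8, q=49 is the first node v on the
root-to-leaf path with p <= v <= q (go left if both < v, right if both > v).
Walk from root:
  at 31: 8 <= 31 <= 49, this is the LCA
LCA = 31


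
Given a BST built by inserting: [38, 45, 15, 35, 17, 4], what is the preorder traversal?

Tree insertion order: [38, 45, 15, 35, 17, 4]
Tree (level-order array): [38, 15, 45, 4, 35, None, None, None, None, 17]
Preorder traversal: [38, 15, 4, 35, 17, 45]


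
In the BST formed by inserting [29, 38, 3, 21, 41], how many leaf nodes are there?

Tree built from: [29, 38, 3, 21, 41]
Tree (level-order array): [29, 3, 38, None, 21, None, 41]
Rule: A leaf has 0 children.
Per-node child counts:
  node 29: 2 child(ren)
  node 3: 1 child(ren)
  node 21: 0 child(ren)
  node 38: 1 child(ren)
  node 41: 0 child(ren)
Matching nodes: [21, 41]
Count of leaf nodes: 2


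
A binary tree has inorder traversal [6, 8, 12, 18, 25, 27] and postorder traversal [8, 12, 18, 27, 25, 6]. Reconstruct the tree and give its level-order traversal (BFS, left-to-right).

Inorder:   [6, 8, 12, 18, 25, 27]
Postorder: [8, 12, 18, 27, 25, 6]
Algorithm: postorder visits root last, so walk postorder right-to-left;
each value is the root of the current inorder slice — split it at that
value, recurse on the right subtree first, then the left.
Recursive splits:
  root=6; inorder splits into left=[], right=[8, 12, 18, 25, 27]
  root=25; inorder splits into left=[8, 12, 18], right=[27]
  root=27; inorder splits into left=[], right=[]
  root=18; inorder splits into left=[8, 12], right=[]
  root=12; inorder splits into left=[8], right=[]
  root=8; inorder splits into left=[], right=[]
Reconstructed level-order: [6, 25, 18, 27, 12, 8]


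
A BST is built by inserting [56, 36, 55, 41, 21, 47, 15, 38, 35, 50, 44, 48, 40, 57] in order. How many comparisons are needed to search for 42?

Search path for 42: 56 -> 36 -> 55 -> 41 -> 47 -> 44
Found: False
Comparisons: 6


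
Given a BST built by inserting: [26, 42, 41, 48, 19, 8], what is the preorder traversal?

Tree insertion order: [26, 42, 41, 48, 19, 8]
Tree (level-order array): [26, 19, 42, 8, None, 41, 48]
Preorder traversal: [26, 19, 8, 42, 41, 48]


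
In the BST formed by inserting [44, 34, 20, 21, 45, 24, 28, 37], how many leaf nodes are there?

Tree built from: [44, 34, 20, 21, 45, 24, 28, 37]
Tree (level-order array): [44, 34, 45, 20, 37, None, None, None, 21, None, None, None, 24, None, 28]
Rule: A leaf has 0 children.
Per-node child counts:
  node 44: 2 child(ren)
  node 34: 2 child(ren)
  node 20: 1 child(ren)
  node 21: 1 child(ren)
  node 24: 1 child(ren)
  node 28: 0 child(ren)
  node 37: 0 child(ren)
  node 45: 0 child(ren)
Matching nodes: [28, 37, 45]
Count of leaf nodes: 3


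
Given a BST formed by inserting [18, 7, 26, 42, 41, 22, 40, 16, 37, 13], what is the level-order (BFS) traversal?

Tree insertion order: [18, 7, 26, 42, 41, 22, 40, 16, 37, 13]
Tree (level-order array): [18, 7, 26, None, 16, 22, 42, 13, None, None, None, 41, None, None, None, 40, None, 37]
BFS from the root, enqueuing left then right child of each popped node:
  queue [18] -> pop 18, enqueue [7, 26], visited so far: [18]
  queue [7, 26] -> pop 7, enqueue [16], visited so far: [18, 7]
  queue [26, 16] -> pop 26, enqueue [22, 42], visited so far: [18, 7, 26]
  queue [16, 22, 42] -> pop 16, enqueue [13], visited so far: [18, 7, 26, 16]
  queue [22, 42, 13] -> pop 22, enqueue [none], visited so far: [18, 7, 26, 16, 22]
  queue [42, 13] -> pop 42, enqueue [41], visited so far: [18, 7, 26, 16, 22, 42]
  queue [13, 41] -> pop 13, enqueue [none], visited so far: [18, 7, 26, 16, 22, 42, 13]
  queue [41] -> pop 41, enqueue [40], visited so far: [18, 7, 26, 16, 22, 42, 13, 41]
  queue [40] -> pop 40, enqueue [37], visited so far: [18, 7, 26, 16, 22, 42, 13, 41, 40]
  queue [37] -> pop 37, enqueue [none], visited so far: [18, 7, 26, 16, 22, 42, 13, 41, 40, 37]
Result: [18, 7, 26, 16, 22, 42, 13, 41, 40, 37]


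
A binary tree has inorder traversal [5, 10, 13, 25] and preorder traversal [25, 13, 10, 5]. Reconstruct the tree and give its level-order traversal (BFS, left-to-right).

Inorder:  [5, 10, 13, 25]
Preorder: [25, 13, 10, 5]
Algorithm: preorder visits root first, so consume preorder in order;
for each root, split the current inorder slice at that value into
left-subtree inorder and right-subtree inorder, then recurse.
Recursive splits:
  root=25; inorder splits into left=[5, 10, 13], right=[]
  root=13; inorder splits into left=[5, 10], right=[]
  root=10; inorder splits into left=[5], right=[]
  root=5; inorder splits into left=[], right=[]
Reconstructed level-order: [25, 13, 10, 5]


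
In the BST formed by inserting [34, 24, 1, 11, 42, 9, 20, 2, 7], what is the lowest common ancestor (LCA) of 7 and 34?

Tree insertion order: [34, 24, 1, 11, 42, 9, 20, 2, 7]
Tree (level-order array): [34, 24, 42, 1, None, None, None, None, 11, 9, 20, 2, None, None, None, None, 7]
In a BST, the LCA of p=7, q=34 is the first node v on the
root-to-leaf path with p <= v <= q (go left if both < v, right if both > v).
Walk from root:
  at 34: 7 <= 34 <= 34, this is the LCA
LCA = 34


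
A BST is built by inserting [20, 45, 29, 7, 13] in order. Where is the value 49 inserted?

Starting tree (level order): [20, 7, 45, None, 13, 29]
Insertion path: 20 -> 45
Result: insert 49 as right child of 45
Final tree (level order): [20, 7, 45, None, 13, 29, 49]


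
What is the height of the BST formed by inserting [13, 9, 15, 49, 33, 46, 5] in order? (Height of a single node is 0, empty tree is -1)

Insertion order: [13, 9, 15, 49, 33, 46, 5]
Tree (level-order array): [13, 9, 15, 5, None, None, 49, None, None, 33, None, None, 46]
Compute height bottom-up (empty subtree = -1):
  height(5) = 1 + max(-1, -1) = 0
  height(9) = 1 + max(0, -1) = 1
  height(46) = 1 + max(-1, -1) = 0
  height(33) = 1 + max(-1, 0) = 1
  height(49) = 1 + max(1, -1) = 2
  height(15) = 1 + max(-1, 2) = 3
  height(13) = 1 + max(1, 3) = 4
Height = 4


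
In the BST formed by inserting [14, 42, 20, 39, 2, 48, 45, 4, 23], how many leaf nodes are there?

Tree built from: [14, 42, 20, 39, 2, 48, 45, 4, 23]
Tree (level-order array): [14, 2, 42, None, 4, 20, 48, None, None, None, 39, 45, None, 23]
Rule: A leaf has 0 children.
Per-node child counts:
  node 14: 2 child(ren)
  node 2: 1 child(ren)
  node 4: 0 child(ren)
  node 42: 2 child(ren)
  node 20: 1 child(ren)
  node 39: 1 child(ren)
  node 23: 0 child(ren)
  node 48: 1 child(ren)
  node 45: 0 child(ren)
Matching nodes: [4, 23, 45]
Count of leaf nodes: 3


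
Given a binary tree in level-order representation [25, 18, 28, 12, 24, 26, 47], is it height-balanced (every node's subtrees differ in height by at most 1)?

Tree (level-order array): [25, 18, 28, 12, 24, 26, 47]
Definition: a tree is height-balanced if, at every node, |h(left) - h(right)| <= 1 (empty subtree has height -1).
Bottom-up per-node check:
  node 12: h_left=-1, h_right=-1, diff=0 [OK], height=0
  node 24: h_left=-1, h_right=-1, diff=0 [OK], height=0
  node 18: h_left=0, h_right=0, diff=0 [OK], height=1
  node 26: h_left=-1, h_right=-1, diff=0 [OK], height=0
  node 47: h_left=-1, h_right=-1, diff=0 [OK], height=0
  node 28: h_left=0, h_right=0, diff=0 [OK], height=1
  node 25: h_left=1, h_right=1, diff=0 [OK], height=2
All nodes satisfy the balance condition.
Result: Balanced


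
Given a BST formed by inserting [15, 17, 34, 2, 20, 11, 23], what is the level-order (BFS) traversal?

Tree insertion order: [15, 17, 34, 2, 20, 11, 23]
Tree (level-order array): [15, 2, 17, None, 11, None, 34, None, None, 20, None, None, 23]
BFS from the root, enqueuing left then right child of each popped node:
  queue [15] -> pop 15, enqueue [2, 17], visited so far: [15]
  queue [2, 17] -> pop 2, enqueue [11], visited so far: [15, 2]
  queue [17, 11] -> pop 17, enqueue [34], visited so far: [15, 2, 17]
  queue [11, 34] -> pop 11, enqueue [none], visited so far: [15, 2, 17, 11]
  queue [34] -> pop 34, enqueue [20], visited so far: [15, 2, 17, 11, 34]
  queue [20] -> pop 20, enqueue [23], visited so far: [15, 2, 17, 11, 34, 20]
  queue [23] -> pop 23, enqueue [none], visited so far: [15, 2, 17, 11, 34, 20, 23]
Result: [15, 2, 17, 11, 34, 20, 23]


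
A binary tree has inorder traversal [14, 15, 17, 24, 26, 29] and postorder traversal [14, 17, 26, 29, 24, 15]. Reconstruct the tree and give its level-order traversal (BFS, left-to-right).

Inorder:   [14, 15, 17, 24, 26, 29]
Postorder: [14, 17, 26, 29, 24, 15]
Algorithm: postorder visits root last, so walk postorder right-to-left;
each value is the root of the current inorder slice — split it at that
value, recurse on the right subtree first, then the left.
Recursive splits:
  root=15; inorder splits into left=[14], right=[17, 24, 26, 29]
  root=24; inorder splits into left=[17], right=[26, 29]
  root=29; inorder splits into left=[26], right=[]
  root=26; inorder splits into left=[], right=[]
  root=17; inorder splits into left=[], right=[]
  root=14; inorder splits into left=[], right=[]
Reconstructed level-order: [15, 14, 24, 17, 29, 26]


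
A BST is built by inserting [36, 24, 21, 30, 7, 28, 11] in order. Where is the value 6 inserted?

Starting tree (level order): [36, 24, None, 21, 30, 7, None, 28, None, None, 11]
Insertion path: 36 -> 24 -> 21 -> 7
Result: insert 6 as left child of 7
Final tree (level order): [36, 24, None, 21, 30, 7, None, 28, None, 6, 11]


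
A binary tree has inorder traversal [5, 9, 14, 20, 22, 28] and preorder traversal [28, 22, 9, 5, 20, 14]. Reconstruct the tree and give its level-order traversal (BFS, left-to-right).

Inorder:  [5, 9, 14, 20, 22, 28]
Preorder: [28, 22, 9, 5, 20, 14]
Algorithm: preorder visits root first, so consume preorder in order;
for each root, split the current inorder slice at that value into
left-subtree inorder and right-subtree inorder, then recurse.
Recursive splits:
  root=28; inorder splits into left=[5, 9, 14, 20, 22], right=[]
  root=22; inorder splits into left=[5, 9, 14, 20], right=[]
  root=9; inorder splits into left=[5], right=[14, 20]
  root=5; inorder splits into left=[], right=[]
  root=20; inorder splits into left=[14], right=[]
  root=14; inorder splits into left=[], right=[]
Reconstructed level-order: [28, 22, 9, 5, 20, 14]


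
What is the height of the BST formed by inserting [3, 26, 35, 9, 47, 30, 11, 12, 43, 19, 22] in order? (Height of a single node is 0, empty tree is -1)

Insertion order: [3, 26, 35, 9, 47, 30, 11, 12, 43, 19, 22]
Tree (level-order array): [3, None, 26, 9, 35, None, 11, 30, 47, None, 12, None, None, 43, None, None, 19, None, None, None, 22]
Compute height bottom-up (empty subtree = -1):
  height(22) = 1 + max(-1, -1) = 0
  height(19) = 1 + max(-1, 0) = 1
  height(12) = 1 + max(-1, 1) = 2
  height(11) = 1 + max(-1, 2) = 3
  height(9) = 1 + max(-1, 3) = 4
  height(30) = 1 + max(-1, -1) = 0
  height(43) = 1 + max(-1, -1) = 0
  height(47) = 1 + max(0, -1) = 1
  height(35) = 1 + max(0, 1) = 2
  height(26) = 1 + max(4, 2) = 5
  height(3) = 1 + max(-1, 5) = 6
Height = 6


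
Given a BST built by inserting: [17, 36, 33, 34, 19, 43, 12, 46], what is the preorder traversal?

Tree insertion order: [17, 36, 33, 34, 19, 43, 12, 46]
Tree (level-order array): [17, 12, 36, None, None, 33, 43, 19, 34, None, 46]
Preorder traversal: [17, 12, 36, 33, 19, 34, 43, 46]


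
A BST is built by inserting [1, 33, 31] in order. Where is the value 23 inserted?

Starting tree (level order): [1, None, 33, 31]
Insertion path: 1 -> 33 -> 31
Result: insert 23 as left child of 31
Final tree (level order): [1, None, 33, 31, None, 23]


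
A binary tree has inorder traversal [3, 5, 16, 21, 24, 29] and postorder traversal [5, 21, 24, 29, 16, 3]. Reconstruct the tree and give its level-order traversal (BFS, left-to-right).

Inorder:   [3, 5, 16, 21, 24, 29]
Postorder: [5, 21, 24, 29, 16, 3]
Algorithm: postorder visits root last, so walk postorder right-to-left;
each value is the root of the current inorder slice — split it at that
value, recurse on the right subtree first, then the left.
Recursive splits:
  root=3; inorder splits into left=[], right=[5, 16, 21, 24, 29]
  root=16; inorder splits into left=[5], right=[21, 24, 29]
  root=29; inorder splits into left=[21, 24], right=[]
  root=24; inorder splits into left=[21], right=[]
  root=21; inorder splits into left=[], right=[]
  root=5; inorder splits into left=[], right=[]
Reconstructed level-order: [3, 16, 5, 29, 24, 21]


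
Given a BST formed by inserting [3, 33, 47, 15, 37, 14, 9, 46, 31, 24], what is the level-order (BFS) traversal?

Tree insertion order: [3, 33, 47, 15, 37, 14, 9, 46, 31, 24]
Tree (level-order array): [3, None, 33, 15, 47, 14, 31, 37, None, 9, None, 24, None, None, 46]
BFS from the root, enqueuing left then right child of each popped node:
  queue [3] -> pop 3, enqueue [33], visited so far: [3]
  queue [33] -> pop 33, enqueue [15, 47], visited so far: [3, 33]
  queue [15, 47] -> pop 15, enqueue [14, 31], visited so far: [3, 33, 15]
  queue [47, 14, 31] -> pop 47, enqueue [37], visited so far: [3, 33, 15, 47]
  queue [14, 31, 37] -> pop 14, enqueue [9], visited so far: [3, 33, 15, 47, 14]
  queue [31, 37, 9] -> pop 31, enqueue [24], visited so far: [3, 33, 15, 47, 14, 31]
  queue [37, 9, 24] -> pop 37, enqueue [46], visited so far: [3, 33, 15, 47, 14, 31, 37]
  queue [9, 24, 46] -> pop 9, enqueue [none], visited so far: [3, 33, 15, 47, 14, 31, 37, 9]
  queue [24, 46] -> pop 24, enqueue [none], visited so far: [3, 33, 15, 47, 14, 31, 37, 9, 24]
  queue [46] -> pop 46, enqueue [none], visited so far: [3, 33, 15, 47, 14, 31, 37, 9, 24, 46]
Result: [3, 33, 15, 47, 14, 31, 37, 9, 24, 46]


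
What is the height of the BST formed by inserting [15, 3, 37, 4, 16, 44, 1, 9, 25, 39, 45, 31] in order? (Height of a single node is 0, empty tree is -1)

Insertion order: [15, 3, 37, 4, 16, 44, 1, 9, 25, 39, 45, 31]
Tree (level-order array): [15, 3, 37, 1, 4, 16, 44, None, None, None, 9, None, 25, 39, 45, None, None, None, 31]
Compute height bottom-up (empty subtree = -1):
  height(1) = 1 + max(-1, -1) = 0
  height(9) = 1 + max(-1, -1) = 0
  height(4) = 1 + max(-1, 0) = 1
  height(3) = 1 + max(0, 1) = 2
  height(31) = 1 + max(-1, -1) = 0
  height(25) = 1 + max(-1, 0) = 1
  height(16) = 1 + max(-1, 1) = 2
  height(39) = 1 + max(-1, -1) = 0
  height(45) = 1 + max(-1, -1) = 0
  height(44) = 1 + max(0, 0) = 1
  height(37) = 1 + max(2, 1) = 3
  height(15) = 1 + max(2, 3) = 4
Height = 4


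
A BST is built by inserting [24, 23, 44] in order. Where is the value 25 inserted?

Starting tree (level order): [24, 23, 44]
Insertion path: 24 -> 44
Result: insert 25 as left child of 44
Final tree (level order): [24, 23, 44, None, None, 25]


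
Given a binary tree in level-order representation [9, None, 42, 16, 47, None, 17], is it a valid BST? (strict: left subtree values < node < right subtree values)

Level-order array: [9, None, 42, 16, 47, None, 17]
Validate using subtree bounds (lo, hi): at each node, require lo < value < hi,
then recurse left with hi=value and right with lo=value.
Preorder trace (stopping at first violation):
  at node 9 with bounds (-inf, +inf): OK
  at node 42 with bounds (9, +inf): OK
  at node 16 with bounds (9, 42): OK
  at node 17 with bounds (16, 42): OK
  at node 47 with bounds (42, +inf): OK
No violation found at any node.
Result: Valid BST


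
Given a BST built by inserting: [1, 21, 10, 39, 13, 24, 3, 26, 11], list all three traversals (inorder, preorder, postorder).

Tree insertion order: [1, 21, 10, 39, 13, 24, 3, 26, 11]
Tree (level-order array): [1, None, 21, 10, 39, 3, 13, 24, None, None, None, 11, None, None, 26]
Inorder (L, root, R): [1, 3, 10, 11, 13, 21, 24, 26, 39]
Preorder (root, L, R): [1, 21, 10, 3, 13, 11, 39, 24, 26]
Postorder (L, R, root): [3, 11, 13, 10, 26, 24, 39, 21, 1]


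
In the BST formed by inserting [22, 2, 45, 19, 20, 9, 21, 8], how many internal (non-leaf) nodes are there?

Tree built from: [22, 2, 45, 19, 20, 9, 21, 8]
Tree (level-order array): [22, 2, 45, None, 19, None, None, 9, 20, 8, None, None, 21]
Rule: An internal node has at least one child.
Per-node child counts:
  node 22: 2 child(ren)
  node 2: 1 child(ren)
  node 19: 2 child(ren)
  node 9: 1 child(ren)
  node 8: 0 child(ren)
  node 20: 1 child(ren)
  node 21: 0 child(ren)
  node 45: 0 child(ren)
Matching nodes: [22, 2, 19, 9, 20]
Count of internal (non-leaf) nodes: 5


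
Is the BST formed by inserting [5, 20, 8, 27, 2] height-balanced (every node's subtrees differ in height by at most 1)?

Tree (level-order array): [5, 2, 20, None, None, 8, 27]
Definition: a tree is height-balanced if, at every node, |h(left) - h(right)| <= 1 (empty subtree has height -1).
Bottom-up per-node check:
  node 2: h_left=-1, h_right=-1, diff=0 [OK], height=0
  node 8: h_left=-1, h_right=-1, diff=0 [OK], height=0
  node 27: h_left=-1, h_right=-1, diff=0 [OK], height=0
  node 20: h_left=0, h_right=0, diff=0 [OK], height=1
  node 5: h_left=0, h_right=1, diff=1 [OK], height=2
All nodes satisfy the balance condition.
Result: Balanced
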